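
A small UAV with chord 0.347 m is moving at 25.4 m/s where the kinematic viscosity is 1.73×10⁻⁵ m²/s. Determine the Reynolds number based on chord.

Re = 5.09×10^5

Re = v·c/ν = 25.4 × 0.347 / (1.73×10⁻⁵) = 5.09×10^5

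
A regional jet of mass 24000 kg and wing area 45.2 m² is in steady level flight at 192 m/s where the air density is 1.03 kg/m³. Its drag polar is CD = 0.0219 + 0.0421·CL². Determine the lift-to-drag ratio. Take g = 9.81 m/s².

Weight W = mg = 24000 × 9.81 = 2.3544×10^5 N; in level flight L = W.
q = ½ρv² = ½ × 1.03 × 192² = 18980 Pa.
Required CL = L/(qS) = 2.3544×10^5/(18980·45.2) = 0.2744.
CD = 0.0219 + 0.0421 × 0.2744² = 0.02507.
L/D = CL/CD = 0.2744 / 0.02507 = 10.9

L/D = 10.9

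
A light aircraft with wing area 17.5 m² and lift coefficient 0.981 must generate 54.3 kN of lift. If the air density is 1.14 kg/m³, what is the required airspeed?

L = ½ρv²S·CL ⇒ v = √(2L/(ρ·S·CL))
v = √(2 × 54300 / (1.14 × 17.5 × 0.981)) = √5549 = 74.5 m/s

v = 74.5 m/s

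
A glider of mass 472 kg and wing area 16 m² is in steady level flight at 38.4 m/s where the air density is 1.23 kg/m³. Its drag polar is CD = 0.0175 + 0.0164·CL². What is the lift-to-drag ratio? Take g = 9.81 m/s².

L/D = 16.6

In steady level flight, lift balances weight: W = mg = 472 × 9.81 = 4630.3 N.
q = ½ρv² = ½ × 1.23 × 38.4² = 906.9 Pa.
CL = 2W/(ρv²S) = 2×4630.3/(1.23×38.4²×16) = 0.3191.
CD = 0.0175 + 0.0164 × 0.3191² = 0.01917.
L/D = CL/CD = 0.3191 / 0.01917 = 16.6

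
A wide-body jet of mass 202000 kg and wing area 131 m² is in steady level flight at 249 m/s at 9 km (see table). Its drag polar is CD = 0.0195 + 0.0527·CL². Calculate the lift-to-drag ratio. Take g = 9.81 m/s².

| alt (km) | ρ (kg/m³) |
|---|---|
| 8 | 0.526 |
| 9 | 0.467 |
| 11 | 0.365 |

L/D = 13.6

At 9 km, from the table: ρ = 0.467 kg/m³.
Level flight ⇒ L = W = m·g = 202000 × 9.81 = 1.9816×10^6 N.
Dynamic pressure q = 0.5 × 0.467 × 249² = 14480 Pa.
Required CL = L/(qS) = 1.9816×10^6/(14480·131) = 1.045.
CD = 0.0195 + 0.0527 × 1.045² = 0.07704.
L/D = CL/CD = 1.045 / 0.07704 = 13.6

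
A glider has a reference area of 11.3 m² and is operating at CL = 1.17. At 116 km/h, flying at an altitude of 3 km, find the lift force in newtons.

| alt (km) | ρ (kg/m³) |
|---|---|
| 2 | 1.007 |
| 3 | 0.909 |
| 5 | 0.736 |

At 3 km, from the table: ρ = 0.909 kg/m³.
Convert speed: v = 116 km/h ÷ 3.6 = 32.22 m/s.
L = ½ρv²S·CL = ½ × 0.909 × 32.22² × 11.3 × 1.17 = 6240 N ≈ 6.24 kN

L = 6240 N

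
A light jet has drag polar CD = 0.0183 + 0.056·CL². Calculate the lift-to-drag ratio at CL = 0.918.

L/D = 14

CD = 0.0183 + 0.056 × 0.918² = 0.06549
L/D = CL/CD = 0.918 / 0.06549 = 14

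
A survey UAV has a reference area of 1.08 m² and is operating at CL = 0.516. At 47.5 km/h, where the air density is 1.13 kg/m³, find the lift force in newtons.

Convert speed: v = 47.5 km/h ÷ 3.6 = 13.19 m/s.
L = ½ρv²S·CL = ½ × 1.13 × 13.19² × 1.08 × 0.516 = 54.8 N

L = 54.8 N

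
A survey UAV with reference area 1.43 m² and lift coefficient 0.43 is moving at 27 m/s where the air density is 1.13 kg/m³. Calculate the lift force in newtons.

Dynamic pressure q = ½ρv² = ½ × 1.13 × 27² = 411.9 Pa.
L = q·S·CL = 411.9 × 1.43 × 0.43 = 253 N

L = 253 N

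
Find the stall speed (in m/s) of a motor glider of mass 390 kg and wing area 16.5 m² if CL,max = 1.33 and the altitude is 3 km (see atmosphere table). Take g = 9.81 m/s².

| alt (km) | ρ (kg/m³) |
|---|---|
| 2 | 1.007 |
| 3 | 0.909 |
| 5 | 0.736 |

V_stall = 19.6 m/s

At 3 km, from the table: ρ = 0.909 kg/m³.
At stall, lift equals weight: L = W = m·g = 390 × 9.81 = 3826 N.
V_stall = √(2W/(ρ·S·CL,max)) = √(2 × 3826 / (0.909 × 16.5 × 1.33))
V_stall = √383.6 = 19.6 m/s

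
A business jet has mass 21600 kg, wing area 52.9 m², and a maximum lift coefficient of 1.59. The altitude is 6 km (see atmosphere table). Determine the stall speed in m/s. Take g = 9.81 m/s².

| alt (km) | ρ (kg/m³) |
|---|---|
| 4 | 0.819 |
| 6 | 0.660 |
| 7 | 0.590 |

V_stall = 87.4 m/s

At 6 km, from the table: ρ = 0.660 kg/m³.
Stall occurs when L = W at CL,max. W = mg = 21600 × 9.81 = 2.119×10^5 N.
From L = ½ρV²S·CL,max = W: V_stall = √(2W/(ρSCL,max)) = √(2·2.119×10^5/(0.66·52.9·1.59))
V_stall = √7634 = 87.4 m/s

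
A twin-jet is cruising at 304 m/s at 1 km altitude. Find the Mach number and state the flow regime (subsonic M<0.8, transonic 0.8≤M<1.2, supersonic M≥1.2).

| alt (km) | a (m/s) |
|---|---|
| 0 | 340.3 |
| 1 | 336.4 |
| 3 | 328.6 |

At 1 km, from the table: a = 336.4 m/s.
M = v/a = 304 / 336.4 = 0.904
M = 0.904 → transonic.

M = 0.904 (transonic)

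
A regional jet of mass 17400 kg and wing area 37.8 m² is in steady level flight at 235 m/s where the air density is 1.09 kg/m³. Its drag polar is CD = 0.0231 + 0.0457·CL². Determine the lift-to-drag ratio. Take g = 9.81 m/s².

L/D = 6.22

In steady level flight, lift balances weight: W = mg = 17400 × 9.81 = 1.7069×10^5 N.
q = ½ρv² = ½ × 1.09 × 235² = 30100 Pa.
CL = W/(q·S) = 1.7069×10^5 / (30100 × 37.8) = 0.15.
CD = 0.0231 + 0.0457 × 0.15² = 0.02413.
L/D = CL/CD = 0.15 / 0.02413 = 6.22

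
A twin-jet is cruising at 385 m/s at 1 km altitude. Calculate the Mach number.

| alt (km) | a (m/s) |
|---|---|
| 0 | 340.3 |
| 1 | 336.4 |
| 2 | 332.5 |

M = 1.14

At 1 km, from the table: a = 336.4 m/s.
M = v/a = 385 / 336.4 = 1.14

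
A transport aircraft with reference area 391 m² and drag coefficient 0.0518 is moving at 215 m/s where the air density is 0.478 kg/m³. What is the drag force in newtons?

D = 2.24×10^5 N

Dynamic pressure q = ½ρv² = ½ × 0.478 × 215² = 11050 Pa.
D = q·S·CD = 11050 × 391 × 0.0518 = 2.24×10^5 N ≈ 224 kN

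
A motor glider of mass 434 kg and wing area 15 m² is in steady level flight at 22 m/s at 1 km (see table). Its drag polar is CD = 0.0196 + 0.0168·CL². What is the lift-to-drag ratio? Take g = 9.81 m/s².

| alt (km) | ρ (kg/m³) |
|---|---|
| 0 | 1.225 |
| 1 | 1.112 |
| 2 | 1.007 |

L/D = 27.5

At 1 km, from the table: ρ = 1.112 kg/m³.
Weight W = mg = 434 × 9.81 = 4257.5 N; in level flight L = W.
q = ½ρv² = ½ × 1.112 × 22² = 269.1 Pa.
Required CL = L/(qS) = 4257.5/(269.1·15) = 1.055.
CD = 0.0196 + 0.0168 × 1.055² = 0.03829.
L/D = CL/CD = 1.055 / 0.03829 = 27.5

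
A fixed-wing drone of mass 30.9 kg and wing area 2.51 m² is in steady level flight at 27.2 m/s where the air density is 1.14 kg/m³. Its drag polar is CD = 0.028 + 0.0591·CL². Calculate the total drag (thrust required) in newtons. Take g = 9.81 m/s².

Level flight ⇒ L = W = m·g = 30.9 × 9.81 = 303.13 N.
Dynamic pressure q = 0.5 × 1.14 × 27.2² = 421.7 Pa.
CL = W/(q·S) = 303.13 / (421.7 × 2.51) = 0.2864.
CD = 0.028 + 0.0591 × 0.2864² = 0.03285.
D = q·S·CD = 421.7 × 2.51 × 0.03285 = 34.77 N

D = 34.8 N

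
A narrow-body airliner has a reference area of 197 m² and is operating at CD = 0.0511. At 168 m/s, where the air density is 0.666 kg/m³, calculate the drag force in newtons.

D = ½ρv²S·CD = ½ × 0.666 × 168² × 197 × 0.0511 = 94600 N ≈ 94.6 kN

D = 94600 N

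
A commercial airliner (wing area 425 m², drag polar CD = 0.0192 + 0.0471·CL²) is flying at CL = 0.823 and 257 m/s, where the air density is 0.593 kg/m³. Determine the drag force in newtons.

CD = 0.0192 + 0.0471 × 0.823² = 0.0511
D = ½ρv²S·CD = ½ × 0.593 × 257² × 425 × 0.0511 = 4.25×10^5 N

D = 4.25×10^5 N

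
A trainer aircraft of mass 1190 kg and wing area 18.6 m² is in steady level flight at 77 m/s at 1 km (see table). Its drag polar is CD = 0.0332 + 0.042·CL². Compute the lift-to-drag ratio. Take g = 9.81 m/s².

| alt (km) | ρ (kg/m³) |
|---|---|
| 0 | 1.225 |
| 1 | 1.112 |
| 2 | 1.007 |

At 1 km, from the table: ρ = 1.112 kg/m³.
Weight W = mg = 1190 × 9.81 = 11674 N; in level flight L = W.
q = ½ρv² = ½ × 1.112 × 77² = 3297 Pa.
CL = 2W/(ρv²S) = 2×11674/(1.112×77²×18.6) = 0.1904.
CD = 0.0332 + 0.042 × 0.1904² = 0.03472.
L/D = CL/CD = 0.1904 / 0.03472 = 5.48

L/D = 5.48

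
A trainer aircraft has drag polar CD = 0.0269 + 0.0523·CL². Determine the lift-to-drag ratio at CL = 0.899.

CD = 0.0269 + 0.0523 × 0.899² = 0.06917
L/D = CL/CD = 0.899 / 0.06917 = 13

L/D = 13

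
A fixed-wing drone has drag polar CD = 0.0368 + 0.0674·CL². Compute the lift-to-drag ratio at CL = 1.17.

CD = 0.0368 + 0.0674 × 1.17² = 0.1291
L/D = CL/CD = 1.17 / 0.1291 = 9.07

L/D = 9.07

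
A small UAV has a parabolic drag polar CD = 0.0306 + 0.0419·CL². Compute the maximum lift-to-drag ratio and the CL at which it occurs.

(L/D)max = 14, at CL = 0.855

For CD = CD0 + K·CL², (L/D)max occurs at CL* = √(CD0/K) and equals 1/(2√(K·CD0)).
(L/D)max = 1/(2√(0.0419 × 0.0306)) = 1/(2 × 0.03581) = 14
CL* = √(0.0306/0.0419) = 0.855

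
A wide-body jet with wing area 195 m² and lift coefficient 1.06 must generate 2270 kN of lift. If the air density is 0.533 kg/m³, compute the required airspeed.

v = 203 m/s

L = ½ρv²S·CL ⇒ v = √(2L/(ρ·S·CL))
v = √(2 × 2.27×10^6 / (0.533 × 195 × 1.06)) = √41210 = 203 m/s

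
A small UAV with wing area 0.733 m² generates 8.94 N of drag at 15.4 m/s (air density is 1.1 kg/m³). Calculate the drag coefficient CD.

CD = 0.0935

From D = ½ρv²S·CD, rearranging gives CD = 2D/(ρv²S).
CD = 2 × 8.94 / (1.1 × 15.4² × 0.733) = 0.0935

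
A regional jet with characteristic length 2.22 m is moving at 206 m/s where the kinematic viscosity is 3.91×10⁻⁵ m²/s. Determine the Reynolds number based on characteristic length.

Re = v·c/ν = 206 × 2.22 / (3.91×10⁻⁵) = 1.17×10^7

Re = 1.17×10^7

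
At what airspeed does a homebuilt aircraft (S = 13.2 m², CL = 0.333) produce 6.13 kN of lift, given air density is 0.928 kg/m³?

v = 54.8 m/s

L = ½ρv²S·CL ⇒ v = √(2L/(ρ·S·CL))
v = √(2 × 6130 / (0.928 × 13.2 × 0.333)) = √3006 = 54.8 m/s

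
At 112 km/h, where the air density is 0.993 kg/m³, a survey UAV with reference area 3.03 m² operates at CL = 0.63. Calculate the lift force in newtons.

Convert speed: v = 112 km/h ÷ 3.6 = 31.11 m/s.
Dynamic pressure q = ½ρv² = ½ × 0.993 × 31.11² = 480.6 Pa.
L = q·S·CL = 480.6 × 3.03 × 0.63 = 917 N

L = 917 N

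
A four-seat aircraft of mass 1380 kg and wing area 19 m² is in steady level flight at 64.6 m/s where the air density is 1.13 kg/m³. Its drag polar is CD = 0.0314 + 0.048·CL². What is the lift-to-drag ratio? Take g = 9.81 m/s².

Weight W = mg = 1380 × 9.81 = 13538 N; in level flight L = W.
q = ½ρv² = ½ × 1.13 × 64.6² = 2358 Pa.
Required CL = L/(qS) = 13538/(2358·19) = 0.3022.
CD = 0.0314 + 0.048 × 0.3022² = 0.03578.
L/D = CL/CD = 0.3022 / 0.03578 = 8.45

L/D = 8.45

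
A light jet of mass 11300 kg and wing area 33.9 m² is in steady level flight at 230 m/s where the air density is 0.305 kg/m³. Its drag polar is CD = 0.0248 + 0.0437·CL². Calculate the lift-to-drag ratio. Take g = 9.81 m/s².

L/D = 12.7

Level flight ⇒ L = W = m·g = 11300 × 9.81 = 1.1085×10^5 N.
q = ½ρv² = ½ × 0.305 × 230² = 8067 Pa.
CL = 2W/(ρv²S) = 2×1.1085×10^5/(0.305×230²×33.9) = 0.4053.
CD = 0.0248 + 0.0437 × 0.4053² = 0.03198.
L/D = CL/CD = 0.4053 / 0.03198 = 12.7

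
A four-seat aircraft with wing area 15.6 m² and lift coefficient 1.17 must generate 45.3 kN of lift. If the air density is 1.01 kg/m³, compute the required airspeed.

L = ½ρv²S·CL ⇒ v = √(2L/(ρ·S·CL))
v = √(2 × 45300 / (1.01 × 15.6 × 1.17)) = √4915 = 70.1 m/s

v = 70.1 m/s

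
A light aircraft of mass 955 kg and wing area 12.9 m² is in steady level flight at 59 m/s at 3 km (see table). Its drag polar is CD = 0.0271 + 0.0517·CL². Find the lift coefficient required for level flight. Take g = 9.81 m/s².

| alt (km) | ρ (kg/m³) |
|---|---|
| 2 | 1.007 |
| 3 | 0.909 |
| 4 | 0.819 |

At 3 km, from the table: ρ = 0.909 kg/m³.
In steady level flight, lift balances weight: W = mg = 955 × 9.81 = 9368.6 N.
Dynamic pressure q = 0.5 × 0.909 × 59² = 1582 Pa.
CL = 2W/(ρv²S) = 2×9368.6/(0.909×59²×12.9) = 0.459.

CL = 0.459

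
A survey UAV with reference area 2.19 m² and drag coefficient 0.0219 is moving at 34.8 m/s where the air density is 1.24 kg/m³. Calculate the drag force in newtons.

Dynamic pressure q = ½ρv² = ½ × 1.24 × 34.8² = 750.8 Pa.
D = q·S·CD = 750.8 × 2.19 × 0.0219 = 36 N

D = 36 N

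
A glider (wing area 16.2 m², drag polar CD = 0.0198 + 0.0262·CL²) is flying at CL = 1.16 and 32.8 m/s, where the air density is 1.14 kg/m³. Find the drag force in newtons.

CD = 0.0198 + 0.0262 × 1.16² = 0.05505
D = ½ρv²S·CD = ½ × 1.14 × 32.8² × 16.2 × 0.05505 = 547 N

D = 547 N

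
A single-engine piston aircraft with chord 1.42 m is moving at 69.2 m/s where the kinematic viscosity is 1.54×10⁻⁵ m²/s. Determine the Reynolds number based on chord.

Re = v·c/ν = 69.2 × 1.42 / (1.54×10⁻⁵) = 6.38×10^6

Re = 6.38×10^6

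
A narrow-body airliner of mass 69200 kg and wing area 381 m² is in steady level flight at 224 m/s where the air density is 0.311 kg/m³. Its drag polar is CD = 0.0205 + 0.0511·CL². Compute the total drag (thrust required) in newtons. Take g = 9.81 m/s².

Level flight ⇒ L = W = m·g = 69200 × 9.81 = 6.7885×10^5 N.
q = ½ρv² = ½ × 0.311 × 224² = 7802 Pa.
CL = W/(q·S) = 6.7885×10^5 / (7802 × 381) = 0.2284.
CD = 0.0205 + 0.0511 × 0.2284² = 0.02316.
D = q·S·CD = 7802 × 381 × 0.02316 = 68860 N

D = 68900 N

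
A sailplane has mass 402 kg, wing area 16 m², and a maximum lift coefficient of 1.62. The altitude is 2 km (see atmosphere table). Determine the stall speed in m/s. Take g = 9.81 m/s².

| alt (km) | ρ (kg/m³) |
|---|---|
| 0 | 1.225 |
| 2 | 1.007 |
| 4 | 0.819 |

At 2 km, from the table: ρ = 1.007 kg/m³.
At stall, lift equals weight: L = W = m·g = 402 × 9.81 = 3944 N.
From L = ½ρV²S·CL,max = W: V_stall = √(2W/(ρSCL,max)) = √(2·3944/(1.007·16·1.62))
V_stall = √302.2 = 17.4 m/s

V_stall = 17.4 m/s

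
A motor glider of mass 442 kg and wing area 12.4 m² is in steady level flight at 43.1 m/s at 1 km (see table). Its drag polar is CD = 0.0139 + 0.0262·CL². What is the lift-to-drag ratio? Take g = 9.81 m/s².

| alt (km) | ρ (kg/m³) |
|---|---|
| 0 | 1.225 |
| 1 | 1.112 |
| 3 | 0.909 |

At 1 km, from the table: ρ = 1.112 kg/m³.
In steady level flight, lift balances weight: W = mg = 442 × 9.81 = 4336 N.
q = ½ρv² = ½ × 1.112 × 43.1² = 1033 Pa.
Required CL = L/(qS) = 4336/(1033·12.4) = 0.3386.
CD = 0.0139 + 0.0262 × 0.3386² = 0.0169.
L/D = CL/CD = 0.3386 / 0.0169 = 20

L/D = 20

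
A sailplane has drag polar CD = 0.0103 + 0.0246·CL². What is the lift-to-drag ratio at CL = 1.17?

L/D = 26.6

CD = 0.0103 + 0.0246 × 1.17² = 0.04397
L/D = CL/CD = 1.17 / 0.04397 = 26.6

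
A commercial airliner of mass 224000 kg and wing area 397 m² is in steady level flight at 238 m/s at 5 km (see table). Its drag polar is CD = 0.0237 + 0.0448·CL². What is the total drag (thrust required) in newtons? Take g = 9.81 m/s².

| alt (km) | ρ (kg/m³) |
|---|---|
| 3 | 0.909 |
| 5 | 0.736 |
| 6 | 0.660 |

D = 2.22×10^5 N

At 5 km, from the table: ρ = 0.736 kg/m³.
In steady level flight, lift balances weight: W = mg = 224000 × 9.81 = 2.1974×10^6 N.
q = ½ρv² = ½ × 0.736 × 238² = 20840 Pa.
Required CL = L/(qS) = 2.1974×10^6/(20840·397) = 0.2655.
CD = 0.0237 + 0.0448 × 0.2655² = 0.02686.
D = q·S·CD = 20840 × 397 × 0.02686 = 2.223×10^5 N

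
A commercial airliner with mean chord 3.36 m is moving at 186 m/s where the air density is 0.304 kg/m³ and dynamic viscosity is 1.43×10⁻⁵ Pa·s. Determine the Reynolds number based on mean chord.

Re = 1.33×10^7

Re = ρ·v·c/μ = 0.304 × 186 × 3.36 / (1.43×10⁻⁵) = 1.33×10^7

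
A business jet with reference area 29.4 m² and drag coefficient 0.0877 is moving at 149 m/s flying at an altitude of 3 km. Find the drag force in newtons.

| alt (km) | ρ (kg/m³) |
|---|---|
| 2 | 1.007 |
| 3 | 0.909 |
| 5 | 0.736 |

At 3 km, from the table: ρ = 0.909 kg/m³.
D = ½ρv²S·CD = ½ × 0.909 × 149² × 29.4 × 0.0877 = 26000 N ≈ 26 kN

D = 26000 N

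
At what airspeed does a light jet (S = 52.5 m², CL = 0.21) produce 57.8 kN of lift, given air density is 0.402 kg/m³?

L = ½ρv²S·CL ⇒ v = √(2L/(ρ·S·CL))
v = √(2 × 57800 / (0.402 × 52.5 × 0.21)) = √26080 = 162 m/s

v = 162 m/s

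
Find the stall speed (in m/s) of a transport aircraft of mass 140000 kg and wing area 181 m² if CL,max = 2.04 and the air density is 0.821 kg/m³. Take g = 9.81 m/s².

Stall occurs when L = W at CL,max. W = mg = 140000 × 9.81 = 1.373×10^6 N.
From L = ½ρV²S·CL,max = W: V_stall = √(2W/(ρSCL,max)) = √(2·1.373×10^6/(0.821·181·2.04))
V_stall = √9061 = 95.2 m/s

V_stall = 95.2 m/s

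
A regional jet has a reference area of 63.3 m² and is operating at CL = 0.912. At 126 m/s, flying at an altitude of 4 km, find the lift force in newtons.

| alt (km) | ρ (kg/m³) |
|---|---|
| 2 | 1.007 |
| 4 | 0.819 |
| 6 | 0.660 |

L = 3.75×10^5 N

At 4 km, from the table: ρ = 0.819 kg/m³.
L = ½ρv²S·CL = ½ × 0.819 × 126² × 63.3 × 0.912 = 3.75×10^5 N ≈ 375 kN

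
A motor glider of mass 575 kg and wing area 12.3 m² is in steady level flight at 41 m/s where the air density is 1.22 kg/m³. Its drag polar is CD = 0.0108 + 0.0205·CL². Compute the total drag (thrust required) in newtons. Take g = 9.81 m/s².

In steady level flight, lift balances weight: W = mg = 575 × 9.81 = 5640.8 N.
Dynamic pressure q = 0.5 × 1.22 × 41² = 1025 Pa.
CL = W/(q·S) = 5640.8 / (1025 × 12.3) = 0.4472.
CD = 0.0108 + 0.0205 × 0.4472² = 0.0149.
D = q·S·CD = 1025 × 12.3 × 0.0149 = 187.9 N

D = 188 N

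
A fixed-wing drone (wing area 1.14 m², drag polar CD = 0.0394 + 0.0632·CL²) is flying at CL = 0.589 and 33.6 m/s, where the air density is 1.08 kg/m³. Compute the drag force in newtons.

CD = 0.0394 + 0.0632 × 0.589² = 0.06133
D = ½ρv²S·CD = ½ × 1.08 × 33.6² × 1.14 × 0.06133 = 42.6 N

D = 42.6 N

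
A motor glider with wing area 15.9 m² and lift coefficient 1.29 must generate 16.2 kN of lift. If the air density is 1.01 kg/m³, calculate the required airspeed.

L = ½ρv²S·CL ⇒ v = √(2L/(ρ·S·CL))
v = √(2 × 16200 / (1.01 × 15.9 × 1.29)) = √1564 = 39.5 m/s

v = 39.5 m/s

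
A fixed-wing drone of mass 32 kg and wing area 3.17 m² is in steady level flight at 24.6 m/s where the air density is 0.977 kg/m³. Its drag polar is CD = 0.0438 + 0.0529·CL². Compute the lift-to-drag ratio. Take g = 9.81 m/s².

L/D = 6.74

Weight W = mg = 32 × 9.81 = 313.92 N; in level flight L = W.
Dynamic pressure q = 0.5 × 0.977 × 24.6² = 295.6 Pa.
CL = 2W/(ρv²S) = 2×313.92/(0.977×24.6²×3.17) = 0.335.
CD = 0.0438 + 0.0529 × 0.335² = 0.04974.
L/D = CL/CD = 0.335 / 0.04974 = 6.74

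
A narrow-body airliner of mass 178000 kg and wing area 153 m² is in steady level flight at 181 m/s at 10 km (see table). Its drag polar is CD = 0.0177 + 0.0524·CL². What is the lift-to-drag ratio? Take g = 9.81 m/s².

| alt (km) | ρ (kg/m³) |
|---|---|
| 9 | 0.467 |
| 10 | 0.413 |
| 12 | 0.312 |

L/D = 10.1

At 10 km, from the table: ρ = 0.413 kg/m³.
Weight W = mg = 178000 × 9.81 = 1.7462×10^6 N; in level flight L = W.
q = ½ρv² = ½ × 0.413 × 181² = 6765 Pa.
CL = 2W/(ρv²S) = 2×1.7462×10^6/(0.413×181²×153) = 1.687.
CD = 0.0177 + 0.0524 × 1.687² = 0.1668.
L/D = CL/CD = 1.687 / 0.1668 = 10.1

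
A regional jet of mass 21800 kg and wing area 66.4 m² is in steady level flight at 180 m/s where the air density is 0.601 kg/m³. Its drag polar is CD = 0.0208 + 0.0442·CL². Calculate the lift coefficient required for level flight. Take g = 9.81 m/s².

Weight W = mg = 21800 × 9.81 = 2.1386×10^5 N; in level flight L = W.
Dynamic pressure q = 0.5 × 0.601 × 180² = 9736 Pa.
Required CL = L/(qS) = 2.1386×10^5/(9736·66.4) = 0.3308.

CL = 0.331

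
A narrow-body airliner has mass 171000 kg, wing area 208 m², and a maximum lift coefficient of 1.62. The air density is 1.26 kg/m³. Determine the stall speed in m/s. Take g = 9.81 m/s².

V_stall = 88.9 m/s

Stall occurs when L = W at CL,max. W = mg = 171000 × 9.81 = 1.678×10^6 N.
From L = ½ρV²S·CL,max = W: V_stall = √(2W/(ρSCL,max)) = √(2·1.678×10^6/(1.26·208·1.62))
V_stall = √7902 = 88.9 m/s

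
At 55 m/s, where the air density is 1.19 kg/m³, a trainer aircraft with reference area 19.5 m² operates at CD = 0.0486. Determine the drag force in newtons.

D = 1710 N

Dynamic pressure q = ½ρv² = ½ × 1.19 × 55² = 1800 Pa.
D = q·S·CD = 1800 × 19.5 × 0.0486 = 1710 N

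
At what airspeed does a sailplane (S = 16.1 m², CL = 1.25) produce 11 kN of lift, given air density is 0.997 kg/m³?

v = 33.1 m/s

L = ½ρv²S·CL ⇒ v = √(2L/(ρ·S·CL))
v = √(2 × 11000 / (0.997 × 16.1 × 1.25)) = √1096 = 33.1 m/s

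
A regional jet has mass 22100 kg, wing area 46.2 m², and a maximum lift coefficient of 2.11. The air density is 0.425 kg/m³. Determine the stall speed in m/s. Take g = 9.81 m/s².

Stall occurs when L = W at CL,max. W = mg = 22100 × 9.81 = 2.168×10^5 N.
From L = ½ρV²S·CL,max = W: V_stall = √(2W/(ρSCL,max)) = √(2·2.168×10^5/(0.425·46.2·2.11))
V_stall = √10470 = 102 m/s

V_stall = 102 m/s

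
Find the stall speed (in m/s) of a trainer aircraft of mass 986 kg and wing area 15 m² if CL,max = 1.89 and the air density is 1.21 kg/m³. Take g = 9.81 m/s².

Stall occurs when L = W at CL,max. W = mg = 986 × 9.81 = 9673 N.
V_stall = √(2W/(ρ·S·CL,max)) = √(2 × 9673 / (1.21 × 15 × 1.89))
V_stall = √563.9 = 23.7 m/s

V_stall = 23.7 m/s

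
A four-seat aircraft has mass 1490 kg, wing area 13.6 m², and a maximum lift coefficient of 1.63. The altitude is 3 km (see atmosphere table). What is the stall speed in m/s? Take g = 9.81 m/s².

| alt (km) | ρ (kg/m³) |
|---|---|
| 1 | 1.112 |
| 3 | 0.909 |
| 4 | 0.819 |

V_stall = 38.1 m/s

At 3 km, from the table: ρ = 0.909 kg/m³.
Stall occurs when L = W at CL,max. W = mg = 1490 × 9.81 = 14620 N.
V_stall = √(2W/(ρ·S·CL,max)) = √(2 × 14620 / (0.909 × 13.6 × 1.63))
V_stall = √1451 = 38.1 m/s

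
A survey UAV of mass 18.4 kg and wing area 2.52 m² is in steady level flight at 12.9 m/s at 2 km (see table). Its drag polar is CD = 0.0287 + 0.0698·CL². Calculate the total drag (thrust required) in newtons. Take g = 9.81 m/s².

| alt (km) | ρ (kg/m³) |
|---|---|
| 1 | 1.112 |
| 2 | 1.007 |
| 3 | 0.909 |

D = 16.8 N

At 2 km, from the table: ρ = 1.007 kg/m³.
Level flight ⇒ L = W = m·g = 18.4 × 9.81 = 180.5 N.
Dynamic pressure q = 0.5 × 1.007 × 12.9² = 83.79 Pa.
CL = 2W/(ρv²S) = 2×180.5/(1.007×12.9²×2.52) = 0.8549.
CD = 0.0287 + 0.0698 × 0.8549² = 0.07971.
D = q·S·CD = 83.79 × 2.52 × 0.07971 = 16.83 N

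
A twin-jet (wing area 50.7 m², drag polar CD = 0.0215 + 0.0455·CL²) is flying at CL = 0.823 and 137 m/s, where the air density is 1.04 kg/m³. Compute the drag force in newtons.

CD = 0.0215 + 0.0455 × 0.823² = 0.05232
D = ½ρv²S·CD = ½ × 1.04 × 137² × 50.7 × 0.05232 = 25900 N

D = 25900 N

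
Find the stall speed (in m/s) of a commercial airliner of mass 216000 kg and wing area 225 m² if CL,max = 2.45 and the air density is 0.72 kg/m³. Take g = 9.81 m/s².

V_stall = 103 m/s

Stall occurs when L = W at CL,max. W = mg = 216000 × 9.81 = 2.119×10^6 N.
From L = ½ρV²S·CL,max = W: V_stall = √(2W/(ρSCL,max)) = √(2·2.119×10^6/(0.72·225·2.45))
V_stall = √10680 = 103 m/s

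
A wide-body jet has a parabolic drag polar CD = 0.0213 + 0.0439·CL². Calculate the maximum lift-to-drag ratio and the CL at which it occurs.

(L/D)max = 16.4, at CL = 0.697

For CD = CD0 + K·CL², (L/D)max occurs at CL* = √(CD0/K) and equals 1/(2√(K·CD0)).
(L/D)max = 1/(2√(0.0439 × 0.0213)) = 1/(2 × 0.03058) = 16.4
CL* = √(0.0213/0.0439) = 0.697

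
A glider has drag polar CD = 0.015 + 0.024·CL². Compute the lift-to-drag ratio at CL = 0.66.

L/D = 25.9

CD = 0.015 + 0.024 × 0.66² = 0.02545
L/D = CL/CD = 0.66 / 0.02545 = 25.9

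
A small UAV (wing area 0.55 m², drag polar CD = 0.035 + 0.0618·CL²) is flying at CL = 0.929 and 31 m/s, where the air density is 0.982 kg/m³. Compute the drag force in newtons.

D = 22.9 N

CD = 0.035 + 0.0618 × 0.929² = 0.08834
D = ½ρv²S·CD = ½ × 0.982 × 31² × 0.55 × 0.08834 = 22.9 N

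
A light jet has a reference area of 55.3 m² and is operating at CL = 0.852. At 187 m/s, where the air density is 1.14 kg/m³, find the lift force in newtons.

L = 9.39×10^5 N

Dynamic pressure q = ½ρv² = ½ × 1.14 × 187² = 19930 Pa.
L = q·S·CL = 19930 × 55.3 × 0.852 = 9.39×10^5 N ≈ 939 kN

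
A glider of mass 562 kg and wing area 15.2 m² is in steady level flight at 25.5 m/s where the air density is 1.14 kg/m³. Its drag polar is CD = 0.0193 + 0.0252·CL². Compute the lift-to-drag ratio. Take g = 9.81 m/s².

In steady level flight, lift balances weight: W = mg = 562 × 9.81 = 5513.2 N.
q = ½ρv² = ½ × 1.14 × 25.5² = 370.6 Pa.
CL = 2W/(ρv²S) = 2×5513.2/(1.14×25.5²×15.2) = 0.9786.
CD = 0.0193 + 0.0252 × 0.9786² = 0.04343.
L/D = CL/CD = 0.9786 / 0.04343 = 22.5

L/D = 22.5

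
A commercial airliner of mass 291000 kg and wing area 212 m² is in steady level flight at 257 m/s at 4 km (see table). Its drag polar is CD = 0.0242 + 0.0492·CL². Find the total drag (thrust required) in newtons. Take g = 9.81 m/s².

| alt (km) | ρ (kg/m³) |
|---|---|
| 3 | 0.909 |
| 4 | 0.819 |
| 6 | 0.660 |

D = 2.09×10^5 N

At 4 km, from the table: ρ = 0.819 kg/m³.
Weight W = mg = 291000 × 9.81 = 2.8547×10^6 N; in level flight L = W.
q = ½ρv² = ½ × 0.819 × 257² = 27050 Pa.
Required CL = L/(qS) = 2.8547×10^6/(27050·212) = 0.4979.
CD = 0.0242 + 0.0492 × 0.4979² = 0.03639.
D = q·S·CD = 27050 × 212 × 0.03639 = 2.087×10^5 N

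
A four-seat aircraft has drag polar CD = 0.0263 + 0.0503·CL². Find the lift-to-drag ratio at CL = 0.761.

CD = 0.0263 + 0.0503 × 0.761² = 0.05543
L/D = CL/CD = 0.761 / 0.05543 = 13.7

L/D = 13.7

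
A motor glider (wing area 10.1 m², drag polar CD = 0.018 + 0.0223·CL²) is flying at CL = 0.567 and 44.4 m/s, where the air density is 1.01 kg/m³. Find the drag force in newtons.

D = 253 N

CD = 0.018 + 0.0223 × 0.567² = 0.02517
D = ½ρv²S·CD = ½ × 1.01 × 44.4² × 10.1 × 0.02517 = 253 N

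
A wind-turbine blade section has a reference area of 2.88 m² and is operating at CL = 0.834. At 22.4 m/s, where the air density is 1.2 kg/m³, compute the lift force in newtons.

L = 723 N

Dynamic pressure q = ½ρv² = ½ × 1.2 × 22.4² = 301.1 Pa.
L = q·S·CL = 301.1 × 2.88 × 0.834 = 723 N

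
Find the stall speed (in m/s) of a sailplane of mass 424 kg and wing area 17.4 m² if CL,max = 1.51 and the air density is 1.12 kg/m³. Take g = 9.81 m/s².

V_stall = 16.8 m/s

Weight W = mg = 424 × 9.81 = 4159 N.
From L = ½ρV²S·CL,max = W: V_stall = √(2W/(ρSCL,max)) = √(2·4159/(1.12·17.4·1.51))
V_stall = √282.7 = 16.8 m/s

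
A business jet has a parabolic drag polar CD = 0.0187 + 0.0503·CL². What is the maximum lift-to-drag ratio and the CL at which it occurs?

(L/D)max = 16.3, at CL = 0.61

For CD = CD0 + K·CL², (L/D)max occurs at CL* = √(CD0/K) and equals 1/(2√(K·CD0)).
(L/D)max = 1/(2√(0.0503 × 0.0187)) = 1/(2 × 0.03067) = 16.3
CL* = √(0.0187/0.0503) = 0.61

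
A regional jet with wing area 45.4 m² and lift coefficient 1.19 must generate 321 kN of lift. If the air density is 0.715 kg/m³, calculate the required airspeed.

L = ½ρv²S·CL ⇒ v = √(2L/(ρ·S·CL))
v = √(2 × 3.21×10^5 / (0.715 × 45.4 × 1.19)) = √16620 = 129 m/s

v = 129 m/s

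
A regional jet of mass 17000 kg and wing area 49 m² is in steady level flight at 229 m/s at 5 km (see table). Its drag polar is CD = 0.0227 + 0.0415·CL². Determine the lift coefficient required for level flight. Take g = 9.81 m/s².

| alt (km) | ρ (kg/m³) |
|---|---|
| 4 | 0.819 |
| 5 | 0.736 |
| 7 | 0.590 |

CL = 0.176

At 5 km, from the table: ρ = 0.736 kg/m³.
Weight W = mg = 17000 × 9.81 = 1.6677×10^5 N; in level flight L = W.
Dynamic pressure q = 0.5 × 0.736 × 229² = 19300 Pa.
Required CL = L/(qS) = 1.6677×10^5/(19300·49) = 0.1764.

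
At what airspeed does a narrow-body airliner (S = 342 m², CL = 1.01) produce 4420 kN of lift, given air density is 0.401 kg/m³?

v = 253 m/s

L = ½ρv²S·CL ⇒ v = √(2L/(ρ·S·CL))
v = √(2 × 4.42×10^6 / (0.401 × 342 × 1.01)) = √63820 = 253 m/s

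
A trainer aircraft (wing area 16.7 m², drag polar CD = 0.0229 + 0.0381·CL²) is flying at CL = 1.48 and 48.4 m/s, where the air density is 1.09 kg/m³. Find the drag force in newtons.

CD = 0.0229 + 0.0381 × 1.48² = 0.1064
D = ½ρv²S·CD = ½ × 1.09 × 48.4² × 16.7 × 0.1064 = 2270 N

D = 2270 N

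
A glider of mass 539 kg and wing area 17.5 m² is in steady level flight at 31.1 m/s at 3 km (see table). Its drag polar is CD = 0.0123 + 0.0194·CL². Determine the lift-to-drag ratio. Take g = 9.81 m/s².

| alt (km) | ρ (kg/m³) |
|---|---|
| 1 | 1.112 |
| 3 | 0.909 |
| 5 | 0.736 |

At 3 km, from the table: ρ = 0.909 kg/m³.
Level flight ⇒ L = W = m·g = 539 × 9.81 = 5287.6 N.
q = ½ρv² = ½ × 0.909 × 31.1² = 439.6 Pa.
CL = W/(q·S) = 5287.6 / (439.6 × 17.5) = 0.6873.
CD = 0.0123 + 0.0194 × 0.6873² = 0.02146.
L/D = CL/CD = 0.6873 / 0.02146 = 32

L/D = 32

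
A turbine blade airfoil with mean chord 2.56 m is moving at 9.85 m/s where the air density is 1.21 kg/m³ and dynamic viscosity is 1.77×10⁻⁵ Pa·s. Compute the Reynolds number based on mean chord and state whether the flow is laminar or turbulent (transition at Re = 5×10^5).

Re = 1.72×10^6 (turbulent)

Re = ρ·v·c/μ = 1.21 × 9.85 × 2.56 / (1.77×10⁻⁵) = 1.72×10^6
Since 1.72×10^6 > 5×10^5, the flow is turbulent.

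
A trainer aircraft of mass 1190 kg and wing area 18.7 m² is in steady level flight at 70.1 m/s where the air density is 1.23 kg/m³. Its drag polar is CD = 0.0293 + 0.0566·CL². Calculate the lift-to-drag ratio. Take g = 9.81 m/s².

L/D = 6.51

Level flight ⇒ L = W = m·g = 1190 × 9.81 = 11674 N.
Dynamic pressure q = 0.5 × 1.23 × 70.1² = 3022 Pa.
CL = 2W/(ρv²S) = 2×11674/(1.23×70.1²×18.7) = 0.2066.
CD = 0.0293 + 0.0566 × 0.2066² = 0.03172.
L/D = CL/CD = 0.2066 / 0.03172 = 6.51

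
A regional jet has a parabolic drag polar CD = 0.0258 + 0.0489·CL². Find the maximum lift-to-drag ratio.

For CD = CD0 + K·CL², (L/D)max occurs at CL* = √(CD0/K) and equals 1/(2√(K·CD0)).
(L/D)max = 1/(2√(0.0489 × 0.0258)) = 1/(2 × 0.03552) = 14.1

(L/D)max = 14.1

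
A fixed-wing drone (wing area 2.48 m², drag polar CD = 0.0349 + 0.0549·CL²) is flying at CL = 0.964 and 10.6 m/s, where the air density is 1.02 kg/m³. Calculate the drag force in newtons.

D = 12.2 N

CD = 0.0349 + 0.0549 × 0.964² = 0.08592
D = ½ρv²S·CD = ½ × 1.02 × 10.6² × 2.48 × 0.08592 = 12.2 N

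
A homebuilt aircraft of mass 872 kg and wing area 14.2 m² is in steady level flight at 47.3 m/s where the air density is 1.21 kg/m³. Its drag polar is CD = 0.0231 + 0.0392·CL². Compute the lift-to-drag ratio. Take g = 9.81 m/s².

Level flight ⇒ L = W = m·g = 872 × 9.81 = 8554.3 N.
Dynamic pressure q = 0.5 × 1.21 × 47.3² = 1354 Pa.
CL = 2W/(ρv²S) = 2×8554.3/(1.21×47.3²×14.2) = 0.4451.
CD = 0.0231 + 0.0392 × 0.4451² = 0.03086.
L/D = CL/CD = 0.4451 / 0.03086 = 14.4

L/D = 14.4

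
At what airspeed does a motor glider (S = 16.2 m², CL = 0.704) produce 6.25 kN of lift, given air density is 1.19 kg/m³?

v = 30.3 m/s

L = ½ρv²S·CL ⇒ v = √(2L/(ρ·S·CL))
v = √(2 × 6250 / (1.19 × 16.2 × 0.704)) = √921 = 30.3 m/s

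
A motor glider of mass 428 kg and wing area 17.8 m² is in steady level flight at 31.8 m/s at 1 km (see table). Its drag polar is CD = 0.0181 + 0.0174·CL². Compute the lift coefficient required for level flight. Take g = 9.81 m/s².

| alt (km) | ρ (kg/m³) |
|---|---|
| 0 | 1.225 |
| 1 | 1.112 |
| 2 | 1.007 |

CL = 0.42

At 1 km, from the table: ρ = 1.112 kg/m³.
Weight W = mg = 428 × 9.81 = 4198.7 N; in level flight L = W.
Dynamic pressure q = 0.5 × 1.112 × 31.8² = 562.2 Pa.
Required CL = L/(qS) = 4198.7/(562.2·17.8) = 0.4195.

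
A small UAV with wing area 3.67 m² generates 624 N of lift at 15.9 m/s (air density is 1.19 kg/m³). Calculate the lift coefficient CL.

CL = 1.13

From L = ½ρv²S·CL, rearranging gives CL = 2L/(ρv²S).
CL = 2 × 624 / (1.19 × 15.9² × 3.67) = 1.13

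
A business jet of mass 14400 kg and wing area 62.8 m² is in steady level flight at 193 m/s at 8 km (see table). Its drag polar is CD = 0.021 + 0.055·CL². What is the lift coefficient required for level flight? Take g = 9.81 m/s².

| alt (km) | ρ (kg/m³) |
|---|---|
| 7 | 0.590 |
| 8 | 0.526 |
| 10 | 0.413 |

At 8 km, from the table: ρ = 0.526 kg/m³.
Level flight ⇒ L = W = m·g = 14400 × 9.81 = 1.4126×10^5 N.
q = ½ρv² = ½ × 0.526 × 193² = 9796 Pa.
CL = W/(q·S) = 1.4126×10^5 / (9796 × 62.8) = 0.2296.

CL = 0.23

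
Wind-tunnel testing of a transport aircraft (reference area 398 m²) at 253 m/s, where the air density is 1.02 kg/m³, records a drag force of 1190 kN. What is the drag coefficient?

CD = 0.0916

From D = ½ρv²S·CD, rearranging gives CD = 2D/(ρv²S).
CD = 2 × 1.19×10^6 / (1.02 × 253² × 398) = 0.0916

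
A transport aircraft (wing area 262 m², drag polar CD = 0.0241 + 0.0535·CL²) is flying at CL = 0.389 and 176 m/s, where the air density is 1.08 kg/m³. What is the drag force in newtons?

D = 1.41×10^5 N

CD = 0.0241 + 0.0535 × 0.389² = 0.0322
D = ½ρv²S·CD = ½ × 1.08 × 176² × 262 × 0.0322 = 1.41×10^5 N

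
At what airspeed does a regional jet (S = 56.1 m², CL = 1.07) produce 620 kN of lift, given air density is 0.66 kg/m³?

L = ½ρv²S·CL ⇒ v = √(2L/(ρ·S·CL))
v = √(2 × 6.2×10^5 / (0.66 × 56.1 × 1.07)) = √31300 = 177 m/s

v = 177 m/s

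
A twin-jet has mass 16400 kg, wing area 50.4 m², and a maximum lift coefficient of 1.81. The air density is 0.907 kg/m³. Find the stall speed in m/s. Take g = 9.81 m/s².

Stall occurs when L = W at CL,max. W = mg = 16400 × 9.81 = 1.609×10^5 N.
V_stall = √(2W/(ρ·S·CL,max)) = √(2 × 1.609×10^5 / (0.907 × 50.4 × 1.81))
V_stall = √3889 = 62.4 m/s

V_stall = 62.4 m/s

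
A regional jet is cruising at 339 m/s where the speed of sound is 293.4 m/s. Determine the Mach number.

M = 1.16

M = v/a = 339 / 293.4 = 1.16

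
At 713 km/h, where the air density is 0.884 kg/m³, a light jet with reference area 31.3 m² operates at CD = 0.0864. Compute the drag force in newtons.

Convert speed: v = 713 km/h ÷ 3.6 = 198.1 m/s.
D = ½ρv²S·CD = ½ × 0.884 × 198.1² × 31.3 × 0.0864 = 46900 N ≈ 46.9 kN

D = 46900 N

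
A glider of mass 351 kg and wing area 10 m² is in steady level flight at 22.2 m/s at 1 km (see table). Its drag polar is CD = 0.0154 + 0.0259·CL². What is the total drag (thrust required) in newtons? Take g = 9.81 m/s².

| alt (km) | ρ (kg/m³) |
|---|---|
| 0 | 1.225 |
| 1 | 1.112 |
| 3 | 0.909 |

At 1 km, from the table: ρ = 1.112 kg/m³.
Weight W = mg = 351 × 9.81 = 3443.3 N; in level flight L = W.
Dynamic pressure q = 0.5 × 1.112 × 22.2² = 274 Pa.
CL = 2W/(ρv²S) = 2×3443.3/(1.112×22.2²×10) = 1.257.
CD = 0.0154 + 0.0259 × 1.257² = 0.0563.
D = q·S·CD = 274 × 10 × 0.0563 = 154.3 N

D = 154 N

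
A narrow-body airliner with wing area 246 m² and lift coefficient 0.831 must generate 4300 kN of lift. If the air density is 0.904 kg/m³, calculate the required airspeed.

v = 216 m/s

L = ½ρv²S·CL ⇒ v = √(2L/(ρ·S·CL))
v = √(2 × 4.3×10^6 / (0.904 × 246 × 0.831)) = √46540 = 216 m/s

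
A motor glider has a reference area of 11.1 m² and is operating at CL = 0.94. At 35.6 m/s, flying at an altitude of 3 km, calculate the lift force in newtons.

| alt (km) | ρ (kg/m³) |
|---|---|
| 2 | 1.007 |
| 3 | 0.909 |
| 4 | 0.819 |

At 3 km, from the table: ρ = 0.909 kg/m³.
Dynamic pressure q = ½ρv² = ½ × 0.909 × 35.6² = 576 Pa.
L = q·S·CL = 576 × 11.1 × 0.94 = 6010 N ≈ 6.01 kN

L = 6010 N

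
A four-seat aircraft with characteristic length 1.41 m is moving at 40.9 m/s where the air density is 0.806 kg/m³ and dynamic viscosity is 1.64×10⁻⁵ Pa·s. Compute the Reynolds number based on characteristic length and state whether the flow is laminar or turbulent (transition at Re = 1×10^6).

Re = 2.83×10^6 (turbulent)

Re = ρ·v·c/μ = 0.806 × 40.9 × 1.41 / (1.64×10⁻⁵) = 2.83×10^6
Since 2.83×10^6 > 1×10^6, the flow is turbulent.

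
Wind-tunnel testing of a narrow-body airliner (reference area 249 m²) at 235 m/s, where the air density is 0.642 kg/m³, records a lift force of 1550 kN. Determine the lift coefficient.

CL = 0.351

From L = ½ρv²S·CL, rearranging gives CL = 2L/(ρv²S).
CL = 2 × 1.55×10^6 / (0.642 × 235² × 249) = 0.351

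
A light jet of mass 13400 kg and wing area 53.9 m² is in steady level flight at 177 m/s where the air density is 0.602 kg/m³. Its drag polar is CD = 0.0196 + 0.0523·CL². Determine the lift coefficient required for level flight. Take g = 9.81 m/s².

CL = 0.259

Level flight ⇒ L = W = m·g = 13400 × 9.81 = 1.3145×10^5 N.
q = ½ρv² = ½ × 0.602 × 177² = 9430 Pa.
CL = 2W/(ρv²S) = 2×1.3145×10^5/(0.602×177²×53.9) = 0.2586.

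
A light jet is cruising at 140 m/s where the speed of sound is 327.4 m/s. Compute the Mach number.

M = 0.428

M = v/a = 140 / 327.4 = 0.428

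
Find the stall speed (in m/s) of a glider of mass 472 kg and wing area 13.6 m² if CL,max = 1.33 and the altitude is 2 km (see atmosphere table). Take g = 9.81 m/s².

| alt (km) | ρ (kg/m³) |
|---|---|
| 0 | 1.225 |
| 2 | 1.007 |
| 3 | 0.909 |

V_stall = 22.5 m/s

At 2 km, from the table: ρ = 1.007 kg/m³.
Weight W = mg = 472 × 9.81 = 4630 N.
From L = ½ρV²S·CL,max = W: V_stall = √(2W/(ρSCL,max)) = √(2·4630/(1.007·13.6·1.33))
V_stall = √508.4 = 22.5 m/s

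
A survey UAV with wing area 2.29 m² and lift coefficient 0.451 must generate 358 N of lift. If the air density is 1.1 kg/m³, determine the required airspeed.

L = ½ρv²S·CL ⇒ v = √(2L/(ρ·S·CL))
v = √(2 × 358 / (1.1 × 2.29 × 0.451)) = √630.2 = 25.1 m/s

v = 25.1 m/s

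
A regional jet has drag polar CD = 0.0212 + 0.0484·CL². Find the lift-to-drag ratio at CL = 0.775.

CD = 0.0212 + 0.0484 × 0.775² = 0.05027
L/D = CL/CD = 0.775 / 0.05027 = 15.4

L/D = 15.4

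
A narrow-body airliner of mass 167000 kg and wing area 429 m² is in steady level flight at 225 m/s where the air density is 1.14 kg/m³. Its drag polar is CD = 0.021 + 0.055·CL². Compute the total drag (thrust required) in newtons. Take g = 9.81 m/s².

Weight W = mg = 167000 × 9.81 = 1.6383×10^6 N; in level flight L = W.
Dynamic pressure q = 0.5 × 1.14 × 225² = 28860 Pa.
Required CL = L/(qS) = 1.6383×10^6/(28860·429) = 0.1323.
CD = 0.021 + 0.055 × 0.1323² = 0.02196.
D = q·S·CD = 28860 × 429 × 0.02196 = 2.719×10^5 N

D = 2.72×10^5 N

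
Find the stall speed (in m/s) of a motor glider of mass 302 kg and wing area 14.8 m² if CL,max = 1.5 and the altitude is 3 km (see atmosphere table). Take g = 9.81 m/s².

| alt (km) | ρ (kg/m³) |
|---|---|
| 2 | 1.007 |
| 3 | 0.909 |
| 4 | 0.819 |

V_stall = 17.1 m/s

At 3 km, from the table: ρ = 0.909 kg/m³.
Weight W = mg = 302 × 9.81 = 2963 N.
V_stall = √(2W/(ρ·S·CL,max)) = √(2 × 2963 / (0.909 × 14.8 × 1.5))
V_stall = √293.6 = 17.1 m/s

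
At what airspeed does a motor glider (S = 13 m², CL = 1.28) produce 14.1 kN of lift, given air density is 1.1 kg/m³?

L = ½ρv²S·CL ⇒ v = √(2L/(ρ·S·CL))
v = √(2 × 14100 / (1.1 × 13 × 1.28)) = √1541 = 39.3 m/s

v = 39.3 m/s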